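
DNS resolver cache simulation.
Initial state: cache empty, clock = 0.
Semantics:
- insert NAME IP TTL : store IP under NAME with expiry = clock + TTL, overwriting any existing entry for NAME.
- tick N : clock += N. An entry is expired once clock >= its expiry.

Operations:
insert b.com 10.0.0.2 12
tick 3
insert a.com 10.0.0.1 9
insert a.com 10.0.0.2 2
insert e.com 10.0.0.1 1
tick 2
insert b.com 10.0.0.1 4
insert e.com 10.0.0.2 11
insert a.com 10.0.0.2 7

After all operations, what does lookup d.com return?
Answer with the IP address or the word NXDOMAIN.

Answer: NXDOMAIN

Derivation:
Op 1: insert b.com -> 10.0.0.2 (expiry=0+12=12). clock=0
Op 2: tick 3 -> clock=3.
Op 3: insert a.com -> 10.0.0.1 (expiry=3+9=12). clock=3
Op 4: insert a.com -> 10.0.0.2 (expiry=3+2=5). clock=3
Op 5: insert e.com -> 10.0.0.1 (expiry=3+1=4). clock=3
Op 6: tick 2 -> clock=5. purged={a.com,e.com}
Op 7: insert b.com -> 10.0.0.1 (expiry=5+4=9). clock=5
Op 8: insert e.com -> 10.0.0.2 (expiry=5+11=16). clock=5
Op 9: insert a.com -> 10.0.0.2 (expiry=5+7=12). clock=5
lookup d.com: not in cache (expired or never inserted)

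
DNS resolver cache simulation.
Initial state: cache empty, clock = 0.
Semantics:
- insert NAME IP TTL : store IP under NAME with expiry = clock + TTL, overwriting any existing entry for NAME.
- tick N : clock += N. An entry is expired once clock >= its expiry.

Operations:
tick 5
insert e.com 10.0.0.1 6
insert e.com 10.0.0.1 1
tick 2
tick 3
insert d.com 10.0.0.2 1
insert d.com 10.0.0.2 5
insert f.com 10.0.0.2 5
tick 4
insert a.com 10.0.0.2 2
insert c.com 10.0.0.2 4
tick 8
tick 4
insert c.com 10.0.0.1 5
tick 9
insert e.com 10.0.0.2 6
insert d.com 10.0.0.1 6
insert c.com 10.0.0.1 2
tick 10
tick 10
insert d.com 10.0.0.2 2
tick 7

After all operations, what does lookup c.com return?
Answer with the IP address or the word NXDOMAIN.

Op 1: tick 5 -> clock=5.
Op 2: insert e.com -> 10.0.0.1 (expiry=5+6=11). clock=5
Op 3: insert e.com -> 10.0.0.1 (expiry=5+1=6). clock=5
Op 4: tick 2 -> clock=7. purged={e.com}
Op 5: tick 3 -> clock=10.
Op 6: insert d.com -> 10.0.0.2 (expiry=10+1=11). clock=10
Op 7: insert d.com -> 10.0.0.2 (expiry=10+5=15). clock=10
Op 8: insert f.com -> 10.0.0.2 (expiry=10+5=15). clock=10
Op 9: tick 4 -> clock=14.
Op 10: insert a.com -> 10.0.0.2 (expiry=14+2=16). clock=14
Op 11: insert c.com -> 10.0.0.2 (expiry=14+4=18). clock=14
Op 12: tick 8 -> clock=22. purged={a.com,c.com,d.com,f.com}
Op 13: tick 4 -> clock=26.
Op 14: insert c.com -> 10.0.0.1 (expiry=26+5=31). clock=26
Op 15: tick 9 -> clock=35. purged={c.com}
Op 16: insert e.com -> 10.0.0.2 (expiry=35+6=41). clock=35
Op 17: insert d.com -> 10.0.0.1 (expiry=35+6=41). clock=35
Op 18: insert c.com -> 10.0.0.1 (expiry=35+2=37). clock=35
Op 19: tick 10 -> clock=45. purged={c.com,d.com,e.com}
Op 20: tick 10 -> clock=55.
Op 21: insert d.com -> 10.0.0.2 (expiry=55+2=57). clock=55
Op 22: tick 7 -> clock=62. purged={d.com}
lookup c.com: not in cache (expired or never inserted)

Answer: NXDOMAIN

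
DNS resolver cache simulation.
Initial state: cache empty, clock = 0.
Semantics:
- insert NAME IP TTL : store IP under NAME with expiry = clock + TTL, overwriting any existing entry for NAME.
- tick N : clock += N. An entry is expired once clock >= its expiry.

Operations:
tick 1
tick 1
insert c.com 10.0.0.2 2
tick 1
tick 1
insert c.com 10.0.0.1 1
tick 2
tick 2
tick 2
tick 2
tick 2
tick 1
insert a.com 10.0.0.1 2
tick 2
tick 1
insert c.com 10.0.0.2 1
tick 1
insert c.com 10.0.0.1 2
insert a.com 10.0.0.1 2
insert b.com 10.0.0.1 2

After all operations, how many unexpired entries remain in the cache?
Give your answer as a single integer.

Answer: 3

Derivation:
Op 1: tick 1 -> clock=1.
Op 2: tick 1 -> clock=2.
Op 3: insert c.com -> 10.0.0.2 (expiry=2+2=4). clock=2
Op 4: tick 1 -> clock=3.
Op 5: tick 1 -> clock=4. purged={c.com}
Op 6: insert c.com -> 10.0.0.1 (expiry=4+1=5). clock=4
Op 7: tick 2 -> clock=6. purged={c.com}
Op 8: tick 2 -> clock=8.
Op 9: tick 2 -> clock=10.
Op 10: tick 2 -> clock=12.
Op 11: tick 2 -> clock=14.
Op 12: tick 1 -> clock=15.
Op 13: insert a.com -> 10.0.0.1 (expiry=15+2=17). clock=15
Op 14: tick 2 -> clock=17. purged={a.com}
Op 15: tick 1 -> clock=18.
Op 16: insert c.com -> 10.0.0.2 (expiry=18+1=19). clock=18
Op 17: tick 1 -> clock=19. purged={c.com}
Op 18: insert c.com -> 10.0.0.1 (expiry=19+2=21). clock=19
Op 19: insert a.com -> 10.0.0.1 (expiry=19+2=21). clock=19
Op 20: insert b.com -> 10.0.0.1 (expiry=19+2=21). clock=19
Final cache (unexpired): {a.com,b.com,c.com} -> size=3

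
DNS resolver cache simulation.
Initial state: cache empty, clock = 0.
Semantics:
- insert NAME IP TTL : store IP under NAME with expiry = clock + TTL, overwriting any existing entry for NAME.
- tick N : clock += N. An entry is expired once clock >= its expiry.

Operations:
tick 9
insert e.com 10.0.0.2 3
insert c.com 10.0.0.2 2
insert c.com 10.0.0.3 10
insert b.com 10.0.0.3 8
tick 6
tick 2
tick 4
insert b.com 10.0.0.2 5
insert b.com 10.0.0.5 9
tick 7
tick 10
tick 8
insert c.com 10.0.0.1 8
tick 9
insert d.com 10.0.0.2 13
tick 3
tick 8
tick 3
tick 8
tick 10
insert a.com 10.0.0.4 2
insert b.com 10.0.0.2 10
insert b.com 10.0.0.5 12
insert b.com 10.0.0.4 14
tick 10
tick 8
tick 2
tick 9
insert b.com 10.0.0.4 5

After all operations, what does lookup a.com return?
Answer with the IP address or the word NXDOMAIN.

Op 1: tick 9 -> clock=9.
Op 2: insert e.com -> 10.0.0.2 (expiry=9+3=12). clock=9
Op 3: insert c.com -> 10.0.0.2 (expiry=9+2=11). clock=9
Op 4: insert c.com -> 10.0.0.3 (expiry=9+10=19). clock=9
Op 5: insert b.com -> 10.0.0.3 (expiry=9+8=17). clock=9
Op 6: tick 6 -> clock=15. purged={e.com}
Op 7: tick 2 -> clock=17. purged={b.com}
Op 8: tick 4 -> clock=21. purged={c.com}
Op 9: insert b.com -> 10.0.0.2 (expiry=21+5=26). clock=21
Op 10: insert b.com -> 10.0.0.5 (expiry=21+9=30). clock=21
Op 11: tick 7 -> clock=28.
Op 12: tick 10 -> clock=38. purged={b.com}
Op 13: tick 8 -> clock=46.
Op 14: insert c.com -> 10.0.0.1 (expiry=46+8=54). clock=46
Op 15: tick 9 -> clock=55. purged={c.com}
Op 16: insert d.com -> 10.0.0.2 (expiry=55+13=68). clock=55
Op 17: tick 3 -> clock=58.
Op 18: tick 8 -> clock=66.
Op 19: tick 3 -> clock=69. purged={d.com}
Op 20: tick 8 -> clock=77.
Op 21: tick 10 -> clock=87.
Op 22: insert a.com -> 10.0.0.4 (expiry=87+2=89). clock=87
Op 23: insert b.com -> 10.0.0.2 (expiry=87+10=97). clock=87
Op 24: insert b.com -> 10.0.0.5 (expiry=87+12=99). clock=87
Op 25: insert b.com -> 10.0.0.4 (expiry=87+14=101). clock=87
Op 26: tick 10 -> clock=97. purged={a.com}
Op 27: tick 8 -> clock=105. purged={b.com}
Op 28: tick 2 -> clock=107.
Op 29: tick 9 -> clock=116.
Op 30: insert b.com -> 10.0.0.4 (expiry=116+5=121). clock=116
lookup a.com: not in cache (expired or never inserted)

Answer: NXDOMAIN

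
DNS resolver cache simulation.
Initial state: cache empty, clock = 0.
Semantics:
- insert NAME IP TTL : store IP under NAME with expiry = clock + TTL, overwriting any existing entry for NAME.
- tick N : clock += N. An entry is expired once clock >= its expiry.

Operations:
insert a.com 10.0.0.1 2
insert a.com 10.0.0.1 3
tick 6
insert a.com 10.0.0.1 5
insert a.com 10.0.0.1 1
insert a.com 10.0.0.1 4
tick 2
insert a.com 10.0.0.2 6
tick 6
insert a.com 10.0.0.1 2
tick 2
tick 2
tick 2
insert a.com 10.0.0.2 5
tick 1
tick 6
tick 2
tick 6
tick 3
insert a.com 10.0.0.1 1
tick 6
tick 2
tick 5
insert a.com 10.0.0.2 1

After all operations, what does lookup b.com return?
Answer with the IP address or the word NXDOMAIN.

Op 1: insert a.com -> 10.0.0.1 (expiry=0+2=2). clock=0
Op 2: insert a.com -> 10.0.0.1 (expiry=0+3=3). clock=0
Op 3: tick 6 -> clock=6. purged={a.com}
Op 4: insert a.com -> 10.0.0.1 (expiry=6+5=11). clock=6
Op 5: insert a.com -> 10.0.0.1 (expiry=6+1=7). clock=6
Op 6: insert a.com -> 10.0.0.1 (expiry=6+4=10). clock=6
Op 7: tick 2 -> clock=8.
Op 8: insert a.com -> 10.0.0.2 (expiry=8+6=14). clock=8
Op 9: tick 6 -> clock=14. purged={a.com}
Op 10: insert a.com -> 10.0.0.1 (expiry=14+2=16). clock=14
Op 11: tick 2 -> clock=16. purged={a.com}
Op 12: tick 2 -> clock=18.
Op 13: tick 2 -> clock=20.
Op 14: insert a.com -> 10.0.0.2 (expiry=20+5=25). clock=20
Op 15: tick 1 -> clock=21.
Op 16: tick 6 -> clock=27. purged={a.com}
Op 17: tick 2 -> clock=29.
Op 18: tick 6 -> clock=35.
Op 19: tick 3 -> clock=38.
Op 20: insert a.com -> 10.0.0.1 (expiry=38+1=39). clock=38
Op 21: tick 6 -> clock=44. purged={a.com}
Op 22: tick 2 -> clock=46.
Op 23: tick 5 -> clock=51.
Op 24: insert a.com -> 10.0.0.2 (expiry=51+1=52). clock=51
lookup b.com: not in cache (expired or never inserted)

Answer: NXDOMAIN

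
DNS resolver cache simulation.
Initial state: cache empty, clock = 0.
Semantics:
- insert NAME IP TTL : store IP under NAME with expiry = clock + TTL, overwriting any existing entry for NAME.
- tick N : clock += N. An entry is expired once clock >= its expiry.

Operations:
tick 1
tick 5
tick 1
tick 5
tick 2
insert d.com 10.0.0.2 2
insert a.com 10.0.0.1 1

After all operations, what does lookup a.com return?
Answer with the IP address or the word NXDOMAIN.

Op 1: tick 1 -> clock=1.
Op 2: tick 5 -> clock=6.
Op 3: tick 1 -> clock=7.
Op 4: tick 5 -> clock=12.
Op 5: tick 2 -> clock=14.
Op 6: insert d.com -> 10.0.0.2 (expiry=14+2=16). clock=14
Op 7: insert a.com -> 10.0.0.1 (expiry=14+1=15). clock=14
lookup a.com: present, ip=10.0.0.1 expiry=15 > clock=14

Answer: 10.0.0.1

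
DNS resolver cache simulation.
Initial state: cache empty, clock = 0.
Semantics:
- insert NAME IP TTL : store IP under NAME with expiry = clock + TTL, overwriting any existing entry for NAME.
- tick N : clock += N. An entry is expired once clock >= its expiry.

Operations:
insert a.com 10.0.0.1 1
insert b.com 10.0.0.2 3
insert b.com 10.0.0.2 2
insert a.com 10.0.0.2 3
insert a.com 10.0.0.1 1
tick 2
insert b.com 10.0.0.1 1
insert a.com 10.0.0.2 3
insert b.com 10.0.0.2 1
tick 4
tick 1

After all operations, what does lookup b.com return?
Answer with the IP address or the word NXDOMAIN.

Answer: NXDOMAIN

Derivation:
Op 1: insert a.com -> 10.0.0.1 (expiry=0+1=1). clock=0
Op 2: insert b.com -> 10.0.0.2 (expiry=0+3=3). clock=0
Op 3: insert b.com -> 10.0.0.2 (expiry=0+2=2). clock=0
Op 4: insert a.com -> 10.0.0.2 (expiry=0+3=3). clock=0
Op 5: insert a.com -> 10.0.0.1 (expiry=0+1=1). clock=0
Op 6: tick 2 -> clock=2. purged={a.com,b.com}
Op 7: insert b.com -> 10.0.0.1 (expiry=2+1=3). clock=2
Op 8: insert a.com -> 10.0.0.2 (expiry=2+3=5). clock=2
Op 9: insert b.com -> 10.0.0.2 (expiry=2+1=3). clock=2
Op 10: tick 4 -> clock=6. purged={a.com,b.com}
Op 11: tick 1 -> clock=7.
lookup b.com: not in cache (expired or never inserted)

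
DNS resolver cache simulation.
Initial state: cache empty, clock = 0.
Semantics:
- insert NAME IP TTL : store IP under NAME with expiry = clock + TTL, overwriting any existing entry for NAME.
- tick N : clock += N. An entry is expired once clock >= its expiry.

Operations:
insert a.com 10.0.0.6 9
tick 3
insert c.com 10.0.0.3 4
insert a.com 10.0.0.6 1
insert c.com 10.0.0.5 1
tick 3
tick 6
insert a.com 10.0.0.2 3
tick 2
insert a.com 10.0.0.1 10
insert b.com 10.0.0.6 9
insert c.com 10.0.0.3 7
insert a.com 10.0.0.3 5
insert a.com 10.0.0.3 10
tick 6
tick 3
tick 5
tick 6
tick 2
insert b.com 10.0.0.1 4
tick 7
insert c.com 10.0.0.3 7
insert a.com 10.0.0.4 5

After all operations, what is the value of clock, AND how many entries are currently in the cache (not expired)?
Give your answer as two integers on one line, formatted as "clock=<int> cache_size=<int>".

Answer: clock=43 cache_size=2

Derivation:
Op 1: insert a.com -> 10.0.0.6 (expiry=0+9=9). clock=0
Op 2: tick 3 -> clock=3.
Op 3: insert c.com -> 10.0.0.3 (expiry=3+4=7). clock=3
Op 4: insert a.com -> 10.0.0.6 (expiry=3+1=4). clock=3
Op 5: insert c.com -> 10.0.0.5 (expiry=3+1=4). clock=3
Op 6: tick 3 -> clock=6. purged={a.com,c.com}
Op 7: tick 6 -> clock=12.
Op 8: insert a.com -> 10.0.0.2 (expiry=12+3=15). clock=12
Op 9: tick 2 -> clock=14.
Op 10: insert a.com -> 10.0.0.1 (expiry=14+10=24). clock=14
Op 11: insert b.com -> 10.0.0.6 (expiry=14+9=23). clock=14
Op 12: insert c.com -> 10.0.0.3 (expiry=14+7=21). clock=14
Op 13: insert a.com -> 10.0.0.3 (expiry=14+5=19). clock=14
Op 14: insert a.com -> 10.0.0.3 (expiry=14+10=24). clock=14
Op 15: tick 6 -> clock=20.
Op 16: tick 3 -> clock=23. purged={b.com,c.com}
Op 17: tick 5 -> clock=28. purged={a.com}
Op 18: tick 6 -> clock=34.
Op 19: tick 2 -> clock=36.
Op 20: insert b.com -> 10.0.0.1 (expiry=36+4=40). clock=36
Op 21: tick 7 -> clock=43. purged={b.com}
Op 22: insert c.com -> 10.0.0.3 (expiry=43+7=50). clock=43
Op 23: insert a.com -> 10.0.0.4 (expiry=43+5=48). clock=43
Final clock = 43
Final cache (unexpired): {a.com,c.com} -> size=2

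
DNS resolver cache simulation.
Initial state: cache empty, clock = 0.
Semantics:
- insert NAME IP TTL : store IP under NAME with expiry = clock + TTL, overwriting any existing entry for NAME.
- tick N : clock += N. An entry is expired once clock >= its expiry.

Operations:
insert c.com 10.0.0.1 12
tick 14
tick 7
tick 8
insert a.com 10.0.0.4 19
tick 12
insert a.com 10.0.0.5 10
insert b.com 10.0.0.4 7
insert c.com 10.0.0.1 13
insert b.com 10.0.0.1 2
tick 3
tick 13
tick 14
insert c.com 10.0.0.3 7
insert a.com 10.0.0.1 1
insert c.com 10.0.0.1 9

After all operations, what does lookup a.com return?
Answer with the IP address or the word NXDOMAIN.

Answer: 10.0.0.1

Derivation:
Op 1: insert c.com -> 10.0.0.1 (expiry=0+12=12). clock=0
Op 2: tick 14 -> clock=14. purged={c.com}
Op 3: tick 7 -> clock=21.
Op 4: tick 8 -> clock=29.
Op 5: insert a.com -> 10.0.0.4 (expiry=29+19=48). clock=29
Op 6: tick 12 -> clock=41.
Op 7: insert a.com -> 10.0.0.5 (expiry=41+10=51). clock=41
Op 8: insert b.com -> 10.0.0.4 (expiry=41+7=48). clock=41
Op 9: insert c.com -> 10.0.0.1 (expiry=41+13=54). clock=41
Op 10: insert b.com -> 10.0.0.1 (expiry=41+2=43). clock=41
Op 11: tick 3 -> clock=44. purged={b.com}
Op 12: tick 13 -> clock=57. purged={a.com,c.com}
Op 13: tick 14 -> clock=71.
Op 14: insert c.com -> 10.0.0.3 (expiry=71+7=78). clock=71
Op 15: insert a.com -> 10.0.0.1 (expiry=71+1=72). clock=71
Op 16: insert c.com -> 10.0.0.1 (expiry=71+9=80). clock=71
lookup a.com: present, ip=10.0.0.1 expiry=72 > clock=71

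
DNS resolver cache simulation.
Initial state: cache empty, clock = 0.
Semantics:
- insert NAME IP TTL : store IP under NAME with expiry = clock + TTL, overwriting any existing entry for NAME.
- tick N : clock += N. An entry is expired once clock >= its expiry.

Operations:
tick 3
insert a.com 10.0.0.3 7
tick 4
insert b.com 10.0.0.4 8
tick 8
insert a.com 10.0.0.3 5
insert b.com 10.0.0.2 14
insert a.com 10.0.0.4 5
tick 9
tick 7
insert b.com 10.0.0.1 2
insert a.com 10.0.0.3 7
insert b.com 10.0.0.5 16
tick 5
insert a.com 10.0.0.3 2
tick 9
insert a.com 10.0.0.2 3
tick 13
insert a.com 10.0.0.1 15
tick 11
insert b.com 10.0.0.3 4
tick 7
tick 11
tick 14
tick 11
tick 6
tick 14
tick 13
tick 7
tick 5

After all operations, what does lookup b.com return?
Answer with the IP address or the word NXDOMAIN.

Op 1: tick 3 -> clock=3.
Op 2: insert a.com -> 10.0.0.3 (expiry=3+7=10). clock=3
Op 3: tick 4 -> clock=7.
Op 4: insert b.com -> 10.0.0.4 (expiry=7+8=15). clock=7
Op 5: tick 8 -> clock=15. purged={a.com,b.com}
Op 6: insert a.com -> 10.0.0.3 (expiry=15+5=20). clock=15
Op 7: insert b.com -> 10.0.0.2 (expiry=15+14=29). clock=15
Op 8: insert a.com -> 10.0.0.4 (expiry=15+5=20). clock=15
Op 9: tick 9 -> clock=24. purged={a.com}
Op 10: tick 7 -> clock=31. purged={b.com}
Op 11: insert b.com -> 10.0.0.1 (expiry=31+2=33). clock=31
Op 12: insert a.com -> 10.0.0.3 (expiry=31+7=38). clock=31
Op 13: insert b.com -> 10.0.0.5 (expiry=31+16=47). clock=31
Op 14: tick 5 -> clock=36.
Op 15: insert a.com -> 10.0.0.3 (expiry=36+2=38). clock=36
Op 16: tick 9 -> clock=45. purged={a.com}
Op 17: insert a.com -> 10.0.0.2 (expiry=45+3=48). clock=45
Op 18: tick 13 -> clock=58. purged={a.com,b.com}
Op 19: insert a.com -> 10.0.0.1 (expiry=58+15=73). clock=58
Op 20: tick 11 -> clock=69.
Op 21: insert b.com -> 10.0.0.3 (expiry=69+4=73). clock=69
Op 22: tick 7 -> clock=76. purged={a.com,b.com}
Op 23: tick 11 -> clock=87.
Op 24: tick 14 -> clock=101.
Op 25: tick 11 -> clock=112.
Op 26: tick 6 -> clock=118.
Op 27: tick 14 -> clock=132.
Op 28: tick 13 -> clock=145.
Op 29: tick 7 -> clock=152.
Op 30: tick 5 -> clock=157.
lookup b.com: not in cache (expired or never inserted)

Answer: NXDOMAIN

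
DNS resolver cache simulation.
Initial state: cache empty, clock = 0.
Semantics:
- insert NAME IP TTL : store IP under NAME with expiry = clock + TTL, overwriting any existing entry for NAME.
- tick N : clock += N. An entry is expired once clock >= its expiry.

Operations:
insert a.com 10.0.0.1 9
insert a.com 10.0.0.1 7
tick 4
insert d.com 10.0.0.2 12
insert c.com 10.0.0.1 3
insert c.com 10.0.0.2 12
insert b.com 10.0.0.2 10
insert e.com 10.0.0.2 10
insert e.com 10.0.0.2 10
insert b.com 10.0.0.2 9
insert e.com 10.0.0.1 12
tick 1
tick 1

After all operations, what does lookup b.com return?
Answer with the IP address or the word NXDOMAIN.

Op 1: insert a.com -> 10.0.0.1 (expiry=0+9=9). clock=0
Op 2: insert a.com -> 10.0.0.1 (expiry=0+7=7). clock=0
Op 3: tick 4 -> clock=4.
Op 4: insert d.com -> 10.0.0.2 (expiry=4+12=16). clock=4
Op 5: insert c.com -> 10.0.0.1 (expiry=4+3=7). clock=4
Op 6: insert c.com -> 10.0.0.2 (expiry=4+12=16). clock=4
Op 7: insert b.com -> 10.0.0.2 (expiry=4+10=14). clock=4
Op 8: insert e.com -> 10.0.0.2 (expiry=4+10=14). clock=4
Op 9: insert e.com -> 10.0.0.2 (expiry=4+10=14). clock=4
Op 10: insert b.com -> 10.0.0.2 (expiry=4+9=13). clock=4
Op 11: insert e.com -> 10.0.0.1 (expiry=4+12=16). clock=4
Op 12: tick 1 -> clock=5.
Op 13: tick 1 -> clock=6.
lookup b.com: present, ip=10.0.0.2 expiry=13 > clock=6

Answer: 10.0.0.2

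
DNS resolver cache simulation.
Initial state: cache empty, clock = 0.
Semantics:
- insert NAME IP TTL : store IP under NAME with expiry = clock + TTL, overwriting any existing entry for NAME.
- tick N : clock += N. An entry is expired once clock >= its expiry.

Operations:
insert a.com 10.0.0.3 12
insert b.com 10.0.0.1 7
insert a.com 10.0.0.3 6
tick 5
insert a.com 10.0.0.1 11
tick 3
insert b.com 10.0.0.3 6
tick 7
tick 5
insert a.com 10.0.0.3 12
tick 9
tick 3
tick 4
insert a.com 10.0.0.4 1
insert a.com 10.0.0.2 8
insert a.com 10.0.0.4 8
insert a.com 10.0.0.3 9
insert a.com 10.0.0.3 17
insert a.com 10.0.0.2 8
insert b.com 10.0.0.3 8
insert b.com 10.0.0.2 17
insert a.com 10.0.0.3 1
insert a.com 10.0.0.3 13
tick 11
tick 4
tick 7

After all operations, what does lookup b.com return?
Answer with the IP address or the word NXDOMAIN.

Answer: NXDOMAIN

Derivation:
Op 1: insert a.com -> 10.0.0.3 (expiry=0+12=12). clock=0
Op 2: insert b.com -> 10.0.0.1 (expiry=0+7=7). clock=0
Op 3: insert a.com -> 10.0.0.3 (expiry=0+6=6). clock=0
Op 4: tick 5 -> clock=5.
Op 5: insert a.com -> 10.0.0.1 (expiry=5+11=16). clock=5
Op 6: tick 3 -> clock=8. purged={b.com}
Op 7: insert b.com -> 10.0.0.3 (expiry=8+6=14). clock=8
Op 8: tick 7 -> clock=15. purged={b.com}
Op 9: tick 5 -> clock=20. purged={a.com}
Op 10: insert a.com -> 10.0.0.3 (expiry=20+12=32). clock=20
Op 11: tick 9 -> clock=29.
Op 12: tick 3 -> clock=32. purged={a.com}
Op 13: tick 4 -> clock=36.
Op 14: insert a.com -> 10.0.0.4 (expiry=36+1=37). clock=36
Op 15: insert a.com -> 10.0.0.2 (expiry=36+8=44). clock=36
Op 16: insert a.com -> 10.0.0.4 (expiry=36+8=44). clock=36
Op 17: insert a.com -> 10.0.0.3 (expiry=36+9=45). clock=36
Op 18: insert a.com -> 10.0.0.3 (expiry=36+17=53). clock=36
Op 19: insert a.com -> 10.0.0.2 (expiry=36+8=44). clock=36
Op 20: insert b.com -> 10.0.0.3 (expiry=36+8=44). clock=36
Op 21: insert b.com -> 10.0.0.2 (expiry=36+17=53). clock=36
Op 22: insert a.com -> 10.0.0.3 (expiry=36+1=37). clock=36
Op 23: insert a.com -> 10.0.0.3 (expiry=36+13=49). clock=36
Op 24: tick 11 -> clock=47.
Op 25: tick 4 -> clock=51. purged={a.com}
Op 26: tick 7 -> clock=58. purged={b.com}
lookup b.com: not in cache (expired or never inserted)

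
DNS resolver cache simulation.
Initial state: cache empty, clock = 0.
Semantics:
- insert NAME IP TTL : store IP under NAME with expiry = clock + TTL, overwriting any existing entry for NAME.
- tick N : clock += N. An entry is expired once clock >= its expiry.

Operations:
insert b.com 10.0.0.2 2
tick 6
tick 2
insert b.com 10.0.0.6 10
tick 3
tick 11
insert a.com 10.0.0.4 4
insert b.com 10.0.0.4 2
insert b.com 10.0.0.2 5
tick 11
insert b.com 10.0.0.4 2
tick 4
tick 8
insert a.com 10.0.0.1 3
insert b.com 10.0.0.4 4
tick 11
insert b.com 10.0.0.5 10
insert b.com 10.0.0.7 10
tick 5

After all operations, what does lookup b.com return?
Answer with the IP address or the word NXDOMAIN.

Answer: 10.0.0.7

Derivation:
Op 1: insert b.com -> 10.0.0.2 (expiry=0+2=2). clock=0
Op 2: tick 6 -> clock=6. purged={b.com}
Op 3: tick 2 -> clock=8.
Op 4: insert b.com -> 10.0.0.6 (expiry=8+10=18). clock=8
Op 5: tick 3 -> clock=11.
Op 6: tick 11 -> clock=22. purged={b.com}
Op 7: insert a.com -> 10.0.0.4 (expiry=22+4=26). clock=22
Op 8: insert b.com -> 10.0.0.4 (expiry=22+2=24). clock=22
Op 9: insert b.com -> 10.0.0.2 (expiry=22+5=27). clock=22
Op 10: tick 11 -> clock=33. purged={a.com,b.com}
Op 11: insert b.com -> 10.0.0.4 (expiry=33+2=35). clock=33
Op 12: tick 4 -> clock=37. purged={b.com}
Op 13: tick 8 -> clock=45.
Op 14: insert a.com -> 10.0.0.1 (expiry=45+3=48). clock=45
Op 15: insert b.com -> 10.0.0.4 (expiry=45+4=49). clock=45
Op 16: tick 11 -> clock=56. purged={a.com,b.com}
Op 17: insert b.com -> 10.0.0.5 (expiry=56+10=66). clock=56
Op 18: insert b.com -> 10.0.0.7 (expiry=56+10=66). clock=56
Op 19: tick 5 -> clock=61.
lookup b.com: present, ip=10.0.0.7 expiry=66 > clock=61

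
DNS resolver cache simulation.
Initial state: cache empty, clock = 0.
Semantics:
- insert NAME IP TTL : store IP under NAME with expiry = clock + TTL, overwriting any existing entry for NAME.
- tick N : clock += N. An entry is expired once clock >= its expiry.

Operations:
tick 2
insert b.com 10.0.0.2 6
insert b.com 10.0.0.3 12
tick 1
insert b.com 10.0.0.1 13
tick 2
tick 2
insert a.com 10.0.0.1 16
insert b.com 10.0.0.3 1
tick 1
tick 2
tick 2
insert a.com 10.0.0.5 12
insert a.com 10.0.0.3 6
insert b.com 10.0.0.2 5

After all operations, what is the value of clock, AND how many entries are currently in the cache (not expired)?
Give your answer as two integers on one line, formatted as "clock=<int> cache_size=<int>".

Op 1: tick 2 -> clock=2.
Op 2: insert b.com -> 10.0.0.2 (expiry=2+6=8). clock=2
Op 3: insert b.com -> 10.0.0.3 (expiry=2+12=14). clock=2
Op 4: tick 1 -> clock=3.
Op 5: insert b.com -> 10.0.0.1 (expiry=3+13=16). clock=3
Op 6: tick 2 -> clock=5.
Op 7: tick 2 -> clock=7.
Op 8: insert a.com -> 10.0.0.1 (expiry=7+16=23). clock=7
Op 9: insert b.com -> 10.0.0.3 (expiry=7+1=8). clock=7
Op 10: tick 1 -> clock=8. purged={b.com}
Op 11: tick 2 -> clock=10.
Op 12: tick 2 -> clock=12.
Op 13: insert a.com -> 10.0.0.5 (expiry=12+12=24). clock=12
Op 14: insert a.com -> 10.0.0.3 (expiry=12+6=18). clock=12
Op 15: insert b.com -> 10.0.0.2 (expiry=12+5=17). clock=12
Final clock = 12
Final cache (unexpired): {a.com,b.com} -> size=2

Answer: clock=12 cache_size=2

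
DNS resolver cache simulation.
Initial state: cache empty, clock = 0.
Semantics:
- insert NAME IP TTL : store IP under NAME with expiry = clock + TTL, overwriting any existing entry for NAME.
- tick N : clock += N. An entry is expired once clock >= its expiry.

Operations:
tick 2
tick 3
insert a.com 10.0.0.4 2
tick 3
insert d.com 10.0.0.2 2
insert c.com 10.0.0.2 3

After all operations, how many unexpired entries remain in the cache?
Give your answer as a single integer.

Answer: 2

Derivation:
Op 1: tick 2 -> clock=2.
Op 2: tick 3 -> clock=5.
Op 3: insert a.com -> 10.0.0.4 (expiry=5+2=7). clock=5
Op 4: tick 3 -> clock=8. purged={a.com}
Op 5: insert d.com -> 10.0.0.2 (expiry=8+2=10). clock=8
Op 6: insert c.com -> 10.0.0.2 (expiry=8+3=11). clock=8
Final cache (unexpired): {c.com,d.com} -> size=2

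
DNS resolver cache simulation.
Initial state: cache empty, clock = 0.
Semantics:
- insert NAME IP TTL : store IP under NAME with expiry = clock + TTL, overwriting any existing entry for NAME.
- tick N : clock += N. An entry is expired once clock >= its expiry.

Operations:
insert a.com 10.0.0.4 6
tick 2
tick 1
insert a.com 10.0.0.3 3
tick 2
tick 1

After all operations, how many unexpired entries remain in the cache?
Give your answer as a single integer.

Op 1: insert a.com -> 10.0.0.4 (expiry=0+6=6). clock=0
Op 2: tick 2 -> clock=2.
Op 3: tick 1 -> clock=3.
Op 4: insert a.com -> 10.0.0.3 (expiry=3+3=6). clock=3
Op 5: tick 2 -> clock=5.
Op 6: tick 1 -> clock=6. purged={a.com}
Final cache (unexpired): {} -> size=0

Answer: 0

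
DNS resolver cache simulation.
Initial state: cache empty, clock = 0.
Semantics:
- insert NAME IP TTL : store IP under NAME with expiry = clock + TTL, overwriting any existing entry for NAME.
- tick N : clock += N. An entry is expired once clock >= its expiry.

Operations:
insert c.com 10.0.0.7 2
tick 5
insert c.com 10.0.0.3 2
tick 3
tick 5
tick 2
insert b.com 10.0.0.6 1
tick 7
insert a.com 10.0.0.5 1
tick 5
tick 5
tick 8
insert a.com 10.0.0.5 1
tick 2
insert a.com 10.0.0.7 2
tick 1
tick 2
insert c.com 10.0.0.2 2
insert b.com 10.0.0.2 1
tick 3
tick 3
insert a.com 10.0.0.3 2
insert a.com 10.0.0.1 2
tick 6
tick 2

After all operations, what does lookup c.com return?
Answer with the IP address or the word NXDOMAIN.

Answer: NXDOMAIN

Derivation:
Op 1: insert c.com -> 10.0.0.7 (expiry=0+2=2). clock=0
Op 2: tick 5 -> clock=5. purged={c.com}
Op 3: insert c.com -> 10.0.0.3 (expiry=5+2=7). clock=5
Op 4: tick 3 -> clock=8. purged={c.com}
Op 5: tick 5 -> clock=13.
Op 6: tick 2 -> clock=15.
Op 7: insert b.com -> 10.0.0.6 (expiry=15+1=16). clock=15
Op 8: tick 7 -> clock=22. purged={b.com}
Op 9: insert a.com -> 10.0.0.5 (expiry=22+1=23). clock=22
Op 10: tick 5 -> clock=27. purged={a.com}
Op 11: tick 5 -> clock=32.
Op 12: tick 8 -> clock=40.
Op 13: insert a.com -> 10.0.0.5 (expiry=40+1=41). clock=40
Op 14: tick 2 -> clock=42. purged={a.com}
Op 15: insert a.com -> 10.0.0.7 (expiry=42+2=44). clock=42
Op 16: tick 1 -> clock=43.
Op 17: tick 2 -> clock=45. purged={a.com}
Op 18: insert c.com -> 10.0.0.2 (expiry=45+2=47). clock=45
Op 19: insert b.com -> 10.0.0.2 (expiry=45+1=46). clock=45
Op 20: tick 3 -> clock=48. purged={b.com,c.com}
Op 21: tick 3 -> clock=51.
Op 22: insert a.com -> 10.0.0.3 (expiry=51+2=53). clock=51
Op 23: insert a.com -> 10.0.0.1 (expiry=51+2=53). clock=51
Op 24: tick 6 -> clock=57. purged={a.com}
Op 25: tick 2 -> clock=59.
lookup c.com: not in cache (expired or never inserted)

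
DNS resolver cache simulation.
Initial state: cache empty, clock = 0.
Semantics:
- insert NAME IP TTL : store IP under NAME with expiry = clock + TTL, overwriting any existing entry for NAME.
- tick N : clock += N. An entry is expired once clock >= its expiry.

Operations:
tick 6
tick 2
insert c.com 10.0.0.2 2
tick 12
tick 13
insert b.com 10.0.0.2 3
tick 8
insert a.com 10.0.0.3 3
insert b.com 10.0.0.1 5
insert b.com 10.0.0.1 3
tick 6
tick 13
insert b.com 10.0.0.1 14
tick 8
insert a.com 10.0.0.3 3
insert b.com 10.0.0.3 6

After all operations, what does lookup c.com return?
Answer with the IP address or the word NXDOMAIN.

Op 1: tick 6 -> clock=6.
Op 2: tick 2 -> clock=8.
Op 3: insert c.com -> 10.0.0.2 (expiry=8+2=10). clock=8
Op 4: tick 12 -> clock=20. purged={c.com}
Op 5: tick 13 -> clock=33.
Op 6: insert b.com -> 10.0.0.2 (expiry=33+3=36). clock=33
Op 7: tick 8 -> clock=41. purged={b.com}
Op 8: insert a.com -> 10.0.0.3 (expiry=41+3=44). clock=41
Op 9: insert b.com -> 10.0.0.1 (expiry=41+5=46). clock=41
Op 10: insert b.com -> 10.0.0.1 (expiry=41+3=44). clock=41
Op 11: tick 6 -> clock=47. purged={a.com,b.com}
Op 12: tick 13 -> clock=60.
Op 13: insert b.com -> 10.0.0.1 (expiry=60+14=74). clock=60
Op 14: tick 8 -> clock=68.
Op 15: insert a.com -> 10.0.0.3 (expiry=68+3=71). clock=68
Op 16: insert b.com -> 10.0.0.3 (expiry=68+6=74). clock=68
lookup c.com: not in cache (expired or never inserted)

Answer: NXDOMAIN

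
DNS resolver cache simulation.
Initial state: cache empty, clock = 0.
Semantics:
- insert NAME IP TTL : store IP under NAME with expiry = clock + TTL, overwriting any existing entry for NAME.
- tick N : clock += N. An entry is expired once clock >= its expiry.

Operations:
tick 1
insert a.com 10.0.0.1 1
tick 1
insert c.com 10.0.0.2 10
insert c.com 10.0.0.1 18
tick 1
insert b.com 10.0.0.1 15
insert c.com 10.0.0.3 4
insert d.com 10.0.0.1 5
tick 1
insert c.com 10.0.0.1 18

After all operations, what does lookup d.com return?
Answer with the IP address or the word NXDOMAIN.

Answer: 10.0.0.1

Derivation:
Op 1: tick 1 -> clock=1.
Op 2: insert a.com -> 10.0.0.1 (expiry=1+1=2). clock=1
Op 3: tick 1 -> clock=2. purged={a.com}
Op 4: insert c.com -> 10.0.0.2 (expiry=2+10=12). clock=2
Op 5: insert c.com -> 10.0.0.1 (expiry=2+18=20). clock=2
Op 6: tick 1 -> clock=3.
Op 7: insert b.com -> 10.0.0.1 (expiry=3+15=18). clock=3
Op 8: insert c.com -> 10.0.0.3 (expiry=3+4=7). clock=3
Op 9: insert d.com -> 10.0.0.1 (expiry=3+5=8). clock=3
Op 10: tick 1 -> clock=4.
Op 11: insert c.com -> 10.0.0.1 (expiry=4+18=22). clock=4
lookup d.com: present, ip=10.0.0.1 expiry=8 > clock=4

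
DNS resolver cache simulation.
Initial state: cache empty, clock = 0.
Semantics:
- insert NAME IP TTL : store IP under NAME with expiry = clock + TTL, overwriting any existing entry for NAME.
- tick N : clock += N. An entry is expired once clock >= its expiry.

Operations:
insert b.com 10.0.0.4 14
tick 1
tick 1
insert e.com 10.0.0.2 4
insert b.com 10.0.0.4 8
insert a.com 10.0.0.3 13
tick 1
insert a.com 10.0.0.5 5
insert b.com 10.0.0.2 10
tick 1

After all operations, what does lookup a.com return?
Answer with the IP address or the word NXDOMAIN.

Answer: 10.0.0.5

Derivation:
Op 1: insert b.com -> 10.0.0.4 (expiry=0+14=14). clock=0
Op 2: tick 1 -> clock=1.
Op 3: tick 1 -> clock=2.
Op 4: insert e.com -> 10.0.0.2 (expiry=2+4=6). clock=2
Op 5: insert b.com -> 10.0.0.4 (expiry=2+8=10). clock=2
Op 6: insert a.com -> 10.0.0.3 (expiry=2+13=15). clock=2
Op 7: tick 1 -> clock=3.
Op 8: insert a.com -> 10.0.0.5 (expiry=3+5=8). clock=3
Op 9: insert b.com -> 10.0.0.2 (expiry=3+10=13). clock=3
Op 10: tick 1 -> clock=4.
lookup a.com: present, ip=10.0.0.5 expiry=8 > clock=4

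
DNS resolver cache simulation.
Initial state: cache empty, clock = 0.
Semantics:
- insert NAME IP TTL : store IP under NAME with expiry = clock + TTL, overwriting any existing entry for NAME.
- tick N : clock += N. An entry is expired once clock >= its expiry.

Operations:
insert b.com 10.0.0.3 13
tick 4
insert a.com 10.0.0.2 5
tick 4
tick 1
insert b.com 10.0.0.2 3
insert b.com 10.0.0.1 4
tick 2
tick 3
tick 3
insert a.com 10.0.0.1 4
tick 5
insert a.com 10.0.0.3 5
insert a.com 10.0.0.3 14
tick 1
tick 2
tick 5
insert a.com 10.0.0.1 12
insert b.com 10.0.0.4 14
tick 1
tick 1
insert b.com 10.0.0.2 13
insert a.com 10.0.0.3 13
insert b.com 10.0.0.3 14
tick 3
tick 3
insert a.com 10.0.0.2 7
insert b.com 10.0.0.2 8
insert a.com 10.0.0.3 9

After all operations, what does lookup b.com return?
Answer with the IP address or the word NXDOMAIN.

Op 1: insert b.com -> 10.0.0.3 (expiry=0+13=13). clock=0
Op 2: tick 4 -> clock=4.
Op 3: insert a.com -> 10.0.0.2 (expiry=4+5=9). clock=4
Op 4: tick 4 -> clock=8.
Op 5: tick 1 -> clock=9. purged={a.com}
Op 6: insert b.com -> 10.0.0.2 (expiry=9+3=12). clock=9
Op 7: insert b.com -> 10.0.0.1 (expiry=9+4=13). clock=9
Op 8: tick 2 -> clock=11.
Op 9: tick 3 -> clock=14. purged={b.com}
Op 10: tick 3 -> clock=17.
Op 11: insert a.com -> 10.0.0.1 (expiry=17+4=21). clock=17
Op 12: tick 5 -> clock=22. purged={a.com}
Op 13: insert a.com -> 10.0.0.3 (expiry=22+5=27). clock=22
Op 14: insert a.com -> 10.0.0.3 (expiry=22+14=36). clock=22
Op 15: tick 1 -> clock=23.
Op 16: tick 2 -> clock=25.
Op 17: tick 5 -> clock=30.
Op 18: insert a.com -> 10.0.0.1 (expiry=30+12=42). clock=30
Op 19: insert b.com -> 10.0.0.4 (expiry=30+14=44). clock=30
Op 20: tick 1 -> clock=31.
Op 21: tick 1 -> clock=32.
Op 22: insert b.com -> 10.0.0.2 (expiry=32+13=45). clock=32
Op 23: insert a.com -> 10.0.0.3 (expiry=32+13=45). clock=32
Op 24: insert b.com -> 10.0.0.3 (expiry=32+14=46). clock=32
Op 25: tick 3 -> clock=35.
Op 26: tick 3 -> clock=38.
Op 27: insert a.com -> 10.0.0.2 (expiry=38+7=45). clock=38
Op 28: insert b.com -> 10.0.0.2 (expiry=38+8=46). clock=38
Op 29: insert a.com -> 10.0.0.3 (expiry=38+9=47). clock=38
lookup b.com: present, ip=10.0.0.2 expiry=46 > clock=38

Answer: 10.0.0.2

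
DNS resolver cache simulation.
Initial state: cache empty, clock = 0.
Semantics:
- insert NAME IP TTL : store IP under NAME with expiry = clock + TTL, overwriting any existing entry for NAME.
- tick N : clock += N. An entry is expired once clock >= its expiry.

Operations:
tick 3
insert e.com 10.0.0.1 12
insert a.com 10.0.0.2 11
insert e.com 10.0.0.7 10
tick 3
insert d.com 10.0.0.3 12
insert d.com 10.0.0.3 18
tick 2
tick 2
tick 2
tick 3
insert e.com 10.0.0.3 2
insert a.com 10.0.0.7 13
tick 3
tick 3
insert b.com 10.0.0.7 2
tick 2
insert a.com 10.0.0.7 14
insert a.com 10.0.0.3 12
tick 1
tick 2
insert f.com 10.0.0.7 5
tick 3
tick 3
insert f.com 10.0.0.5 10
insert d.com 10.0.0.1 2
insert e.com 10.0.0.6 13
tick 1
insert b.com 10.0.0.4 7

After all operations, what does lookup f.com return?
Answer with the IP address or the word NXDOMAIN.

Answer: 10.0.0.5

Derivation:
Op 1: tick 3 -> clock=3.
Op 2: insert e.com -> 10.0.0.1 (expiry=3+12=15). clock=3
Op 3: insert a.com -> 10.0.0.2 (expiry=3+11=14). clock=3
Op 4: insert e.com -> 10.0.0.7 (expiry=3+10=13). clock=3
Op 5: tick 3 -> clock=6.
Op 6: insert d.com -> 10.0.0.3 (expiry=6+12=18). clock=6
Op 7: insert d.com -> 10.0.0.3 (expiry=6+18=24). clock=6
Op 8: tick 2 -> clock=8.
Op 9: tick 2 -> clock=10.
Op 10: tick 2 -> clock=12.
Op 11: tick 3 -> clock=15. purged={a.com,e.com}
Op 12: insert e.com -> 10.0.0.3 (expiry=15+2=17). clock=15
Op 13: insert a.com -> 10.0.0.7 (expiry=15+13=28). clock=15
Op 14: tick 3 -> clock=18. purged={e.com}
Op 15: tick 3 -> clock=21.
Op 16: insert b.com -> 10.0.0.7 (expiry=21+2=23). clock=21
Op 17: tick 2 -> clock=23. purged={b.com}
Op 18: insert a.com -> 10.0.0.7 (expiry=23+14=37). clock=23
Op 19: insert a.com -> 10.0.0.3 (expiry=23+12=35). clock=23
Op 20: tick 1 -> clock=24. purged={d.com}
Op 21: tick 2 -> clock=26.
Op 22: insert f.com -> 10.0.0.7 (expiry=26+5=31). clock=26
Op 23: tick 3 -> clock=29.
Op 24: tick 3 -> clock=32. purged={f.com}
Op 25: insert f.com -> 10.0.0.5 (expiry=32+10=42). clock=32
Op 26: insert d.com -> 10.0.0.1 (expiry=32+2=34). clock=32
Op 27: insert e.com -> 10.0.0.6 (expiry=32+13=45). clock=32
Op 28: tick 1 -> clock=33.
Op 29: insert b.com -> 10.0.0.4 (expiry=33+7=40). clock=33
lookup f.com: present, ip=10.0.0.5 expiry=42 > clock=33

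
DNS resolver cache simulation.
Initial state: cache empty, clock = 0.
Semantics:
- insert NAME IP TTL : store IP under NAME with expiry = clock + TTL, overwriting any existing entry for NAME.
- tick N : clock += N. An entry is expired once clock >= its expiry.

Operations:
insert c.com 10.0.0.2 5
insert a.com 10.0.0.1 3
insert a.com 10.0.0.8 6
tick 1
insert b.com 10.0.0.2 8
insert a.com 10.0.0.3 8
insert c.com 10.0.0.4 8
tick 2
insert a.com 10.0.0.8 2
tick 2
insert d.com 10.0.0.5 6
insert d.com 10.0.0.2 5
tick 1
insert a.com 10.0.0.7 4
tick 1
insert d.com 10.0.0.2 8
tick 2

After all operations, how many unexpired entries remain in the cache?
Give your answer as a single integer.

Op 1: insert c.com -> 10.0.0.2 (expiry=0+5=5). clock=0
Op 2: insert a.com -> 10.0.0.1 (expiry=0+3=3). clock=0
Op 3: insert a.com -> 10.0.0.8 (expiry=0+6=6). clock=0
Op 4: tick 1 -> clock=1.
Op 5: insert b.com -> 10.0.0.2 (expiry=1+8=9). clock=1
Op 6: insert a.com -> 10.0.0.3 (expiry=1+8=9). clock=1
Op 7: insert c.com -> 10.0.0.4 (expiry=1+8=9). clock=1
Op 8: tick 2 -> clock=3.
Op 9: insert a.com -> 10.0.0.8 (expiry=3+2=5). clock=3
Op 10: tick 2 -> clock=5. purged={a.com}
Op 11: insert d.com -> 10.0.0.5 (expiry=5+6=11). clock=5
Op 12: insert d.com -> 10.0.0.2 (expiry=5+5=10). clock=5
Op 13: tick 1 -> clock=6.
Op 14: insert a.com -> 10.0.0.7 (expiry=6+4=10). clock=6
Op 15: tick 1 -> clock=7.
Op 16: insert d.com -> 10.0.0.2 (expiry=7+8=15). clock=7
Op 17: tick 2 -> clock=9. purged={b.com,c.com}
Final cache (unexpired): {a.com,d.com} -> size=2

Answer: 2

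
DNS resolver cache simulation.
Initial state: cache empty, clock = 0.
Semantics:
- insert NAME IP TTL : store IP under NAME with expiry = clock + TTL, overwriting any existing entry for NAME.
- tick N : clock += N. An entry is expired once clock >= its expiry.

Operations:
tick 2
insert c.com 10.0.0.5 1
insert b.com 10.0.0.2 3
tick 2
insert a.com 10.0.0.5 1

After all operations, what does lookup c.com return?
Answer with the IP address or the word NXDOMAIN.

Op 1: tick 2 -> clock=2.
Op 2: insert c.com -> 10.0.0.5 (expiry=2+1=3). clock=2
Op 3: insert b.com -> 10.0.0.2 (expiry=2+3=5). clock=2
Op 4: tick 2 -> clock=4. purged={c.com}
Op 5: insert a.com -> 10.0.0.5 (expiry=4+1=5). clock=4
lookup c.com: not in cache (expired or never inserted)

Answer: NXDOMAIN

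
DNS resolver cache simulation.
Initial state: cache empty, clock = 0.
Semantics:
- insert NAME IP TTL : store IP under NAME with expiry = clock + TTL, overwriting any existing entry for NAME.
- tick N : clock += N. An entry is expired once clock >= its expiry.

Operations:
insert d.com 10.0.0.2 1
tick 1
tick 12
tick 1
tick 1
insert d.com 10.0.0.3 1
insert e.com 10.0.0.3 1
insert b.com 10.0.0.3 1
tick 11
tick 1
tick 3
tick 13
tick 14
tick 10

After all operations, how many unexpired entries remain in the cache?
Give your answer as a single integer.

Op 1: insert d.com -> 10.0.0.2 (expiry=0+1=1). clock=0
Op 2: tick 1 -> clock=1. purged={d.com}
Op 3: tick 12 -> clock=13.
Op 4: tick 1 -> clock=14.
Op 5: tick 1 -> clock=15.
Op 6: insert d.com -> 10.0.0.3 (expiry=15+1=16). clock=15
Op 7: insert e.com -> 10.0.0.3 (expiry=15+1=16). clock=15
Op 8: insert b.com -> 10.0.0.3 (expiry=15+1=16). clock=15
Op 9: tick 11 -> clock=26. purged={b.com,d.com,e.com}
Op 10: tick 1 -> clock=27.
Op 11: tick 3 -> clock=30.
Op 12: tick 13 -> clock=43.
Op 13: tick 14 -> clock=57.
Op 14: tick 10 -> clock=67.
Final cache (unexpired): {} -> size=0

Answer: 0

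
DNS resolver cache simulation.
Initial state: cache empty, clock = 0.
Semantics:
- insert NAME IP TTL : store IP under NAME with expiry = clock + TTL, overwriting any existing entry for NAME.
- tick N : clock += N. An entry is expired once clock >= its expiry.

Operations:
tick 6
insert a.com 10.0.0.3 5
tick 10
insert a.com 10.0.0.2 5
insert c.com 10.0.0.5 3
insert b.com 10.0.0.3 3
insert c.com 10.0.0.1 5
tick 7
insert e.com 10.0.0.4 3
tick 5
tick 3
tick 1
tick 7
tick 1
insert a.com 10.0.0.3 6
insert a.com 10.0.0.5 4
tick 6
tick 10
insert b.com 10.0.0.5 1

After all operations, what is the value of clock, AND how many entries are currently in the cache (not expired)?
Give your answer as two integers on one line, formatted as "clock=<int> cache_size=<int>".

Answer: clock=56 cache_size=1

Derivation:
Op 1: tick 6 -> clock=6.
Op 2: insert a.com -> 10.0.0.3 (expiry=6+5=11). clock=6
Op 3: tick 10 -> clock=16. purged={a.com}
Op 4: insert a.com -> 10.0.0.2 (expiry=16+5=21). clock=16
Op 5: insert c.com -> 10.0.0.5 (expiry=16+3=19). clock=16
Op 6: insert b.com -> 10.0.0.3 (expiry=16+3=19). clock=16
Op 7: insert c.com -> 10.0.0.1 (expiry=16+5=21). clock=16
Op 8: tick 7 -> clock=23. purged={a.com,b.com,c.com}
Op 9: insert e.com -> 10.0.0.4 (expiry=23+3=26). clock=23
Op 10: tick 5 -> clock=28. purged={e.com}
Op 11: tick 3 -> clock=31.
Op 12: tick 1 -> clock=32.
Op 13: tick 7 -> clock=39.
Op 14: tick 1 -> clock=40.
Op 15: insert a.com -> 10.0.0.3 (expiry=40+6=46). clock=40
Op 16: insert a.com -> 10.0.0.5 (expiry=40+4=44). clock=40
Op 17: tick 6 -> clock=46. purged={a.com}
Op 18: tick 10 -> clock=56.
Op 19: insert b.com -> 10.0.0.5 (expiry=56+1=57). clock=56
Final clock = 56
Final cache (unexpired): {b.com} -> size=1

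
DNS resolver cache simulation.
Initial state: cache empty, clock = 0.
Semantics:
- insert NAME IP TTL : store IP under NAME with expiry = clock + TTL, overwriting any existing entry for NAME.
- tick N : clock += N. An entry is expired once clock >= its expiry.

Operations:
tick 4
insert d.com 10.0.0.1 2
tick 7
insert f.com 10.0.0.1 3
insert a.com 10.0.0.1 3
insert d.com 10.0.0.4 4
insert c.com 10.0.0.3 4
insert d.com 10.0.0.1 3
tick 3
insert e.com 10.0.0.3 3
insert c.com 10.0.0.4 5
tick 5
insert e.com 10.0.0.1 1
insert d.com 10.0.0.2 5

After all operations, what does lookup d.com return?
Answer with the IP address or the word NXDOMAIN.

Op 1: tick 4 -> clock=4.
Op 2: insert d.com -> 10.0.0.1 (expiry=4+2=6). clock=4
Op 3: tick 7 -> clock=11. purged={d.com}
Op 4: insert f.com -> 10.0.0.1 (expiry=11+3=14). clock=11
Op 5: insert a.com -> 10.0.0.1 (expiry=11+3=14). clock=11
Op 6: insert d.com -> 10.0.0.4 (expiry=11+4=15). clock=11
Op 7: insert c.com -> 10.0.0.3 (expiry=11+4=15). clock=11
Op 8: insert d.com -> 10.0.0.1 (expiry=11+3=14). clock=11
Op 9: tick 3 -> clock=14. purged={a.com,d.com,f.com}
Op 10: insert e.com -> 10.0.0.3 (expiry=14+3=17). clock=14
Op 11: insert c.com -> 10.0.0.4 (expiry=14+5=19). clock=14
Op 12: tick 5 -> clock=19. purged={c.com,e.com}
Op 13: insert e.com -> 10.0.0.1 (expiry=19+1=20). clock=19
Op 14: insert d.com -> 10.0.0.2 (expiry=19+5=24). clock=19
lookup d.com: present, ip=10.0.0.2 expiry=24 > clock=19

Answer: 10.0.0.2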